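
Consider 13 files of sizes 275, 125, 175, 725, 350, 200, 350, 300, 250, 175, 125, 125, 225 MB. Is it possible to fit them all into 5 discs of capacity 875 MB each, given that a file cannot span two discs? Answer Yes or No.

A valid assignment using 4 discs:
  disc 1: 725 + 125 = 850
  disc 2: 350 + 350 + 175 = 875
  disc 3: 300 + 275 + 250 = 825
  disc 4: 225 + 200 + 175 + 125 + 125 = 850
That uses only 4 ≤ 5, so 5 discs are enough.

Yes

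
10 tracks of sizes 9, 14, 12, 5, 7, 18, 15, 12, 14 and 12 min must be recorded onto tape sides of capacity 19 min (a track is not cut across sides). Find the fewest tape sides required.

Total = 18 + 15 + 14 + 14 + 12 + 12 + 12 + 9 + 7 + 5 = 118 min.
Lower bound: ⌈118/19⌉ = 7 tape sides.
A packing using 8 tape sides:
  side 1: 18 = 18
  side 2: 15 = 15
  side 3: 14 + 5 = 19
  side 4: 14 = 14
  side 5: 12 + 7 = 19
  side 6: 12 = 12
  side 7: 12 = 12
  side 8: 9 = 9
No arrangement into 7 tape sides stays within capacity, so 8 is optimal.

8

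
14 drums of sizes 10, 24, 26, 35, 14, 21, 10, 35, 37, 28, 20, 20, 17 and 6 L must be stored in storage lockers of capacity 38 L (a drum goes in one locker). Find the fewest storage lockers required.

9

Total = 37 + 35 + 35 + 28 + 26 + 24 + 21 + 20 + 20 + 17 + 14 + 10 + 10 + 6 = 303 L.
Lower bound: ⌈303/38⌉ = 8 storage lockers.
Also, 9 drums each exceed 19 L, and no two of those can share a locker, so at least 9 storage lockers are needed.
A packing using 9 storage lockers:
  locker 1: 37 = 37
  locker 2: 35 = 35
  locker 3: 35 = 35
  locker 4: 28 + 10 = 38
  locker 5: 26 + 10 = 36
  locker 6: 24 + 14 = 38
  locker 7: 21 + 17 = 38
  locker 8: 20 + 6 = 26
  locker 9: 20 = 20
This matches the lower bound, so 9 is optimal.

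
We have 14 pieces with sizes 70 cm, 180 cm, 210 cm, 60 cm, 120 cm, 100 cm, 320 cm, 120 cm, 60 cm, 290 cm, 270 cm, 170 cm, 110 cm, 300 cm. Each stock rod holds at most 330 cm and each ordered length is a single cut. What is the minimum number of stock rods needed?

8

Total = 320 + 300 + 290 + 270 + 210 + 180 + 170 + 120 + 120 + 110 + 100 + 70 + 60 + 60 = 2380 cm.
Lower bound: ⌈2380/330⌉ = 8 stock rods.
A packing using 8 stock rods:
  stock rod 1: 320 = 320
  stock rod 2: 300 = 300
  stock rod 3: 290 = 290
  stock rod 4: 270 + 60 = 330
  stock rod 5: 210 + 120 = 330
  stock rod 6: 180 + 120 = 300
  stock rod 7: 170 + 110 = 280
  stock rod 8: 100 + 70 + 60 = 230
This matches the lower bound, so 8 is optimal.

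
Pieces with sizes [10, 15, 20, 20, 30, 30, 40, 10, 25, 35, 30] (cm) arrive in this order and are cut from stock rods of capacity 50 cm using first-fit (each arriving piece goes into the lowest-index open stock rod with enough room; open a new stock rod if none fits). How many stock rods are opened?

  10 → stock rod 1 (new)  [load 10/50]
  15 → stock rod 1  [load 25/50]
  20 → stock rod 1  [load 45/50]
  20 → stock rod 2 (new)  [load 20/50]
  30 → stock rod 2  [load 50/50]
  30 → stock rod 3 (new)  [load 30/50]
  40 → stock rod 4 (new)  [load 40/50]
  10 → stock rod 3  [load 40/50]
  25 → stock rod 5 (new)  [load 25/50]
  35 → stock rod 6 (new)  [load 35/50]
  30 → stock rod 7 (new)  [load 30/50]
7 stock rods opened.

7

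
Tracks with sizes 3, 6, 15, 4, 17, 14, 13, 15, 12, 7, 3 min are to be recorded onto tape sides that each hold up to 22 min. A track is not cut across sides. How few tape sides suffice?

6

Total = 17 + 15 + 15 + 14 + 13 + 12 + 7 + 6 + 4 + 3 + 3 = 109 min.
Lower bound: ⌈109/22⌉ = 5 tape sides.
Also, 6 tracks each exceed 11 min, and no two of those can share a side, so at least 6 tape sides are needed.
A packing using 6 tape sides:
  side 1: 17 + 4 = 21
  side 2: 15 + 7 = 22
  side 3: 15 + 6 = 21
  side 4: 14 + 3 + 3 = 20
  side 5: 13 = 13
  side 6: 12 = 12
This matches the lower bound, so 6 is optimal.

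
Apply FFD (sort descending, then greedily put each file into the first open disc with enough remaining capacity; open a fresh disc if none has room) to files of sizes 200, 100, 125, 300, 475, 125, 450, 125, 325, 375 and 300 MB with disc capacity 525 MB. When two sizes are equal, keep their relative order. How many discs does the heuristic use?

Sorted descending: 475, 450, 375, 325, 300, 300, 200, 125, 125, 125, 100.
  475 → disc 1 (new)  [load 475/525]
  450 → disc 2 (new)  [load 450/525]
  375 → disc 3 (new)  [load 375/525]
  325 → disc 4 (new)  [load 325/525]
  300 → disc 5 (new)  [load 300/525]
  300 → disc 6 (new)  [load 300/525]
  200 → disc 4  [load 525/525]
  125 → disc 3  [load 500/525]
  125 → disc 5  [load 425/525]
  125 → disc 6  [load 425/525]
  100 → disc 5  [load 525/525]
6 discs opened.

6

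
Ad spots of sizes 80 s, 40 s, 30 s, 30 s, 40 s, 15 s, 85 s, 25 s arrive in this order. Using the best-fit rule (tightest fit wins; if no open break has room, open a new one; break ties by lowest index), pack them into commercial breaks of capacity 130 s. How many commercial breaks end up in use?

  80 → break 1 (new)  [load 80/130]
  40 → break 1  [load 120/130]
  30 → break 2 (new)  [load 30/130]
  30 → break 2  [load 60/130]
  40 → break 2  [load 100/130]
  15 → break 2  [load 115/130]
  85 → break 3 (new)  [load 85/130]
  25 → break 3  [load 110/130]
3 commercial breaks opened.

3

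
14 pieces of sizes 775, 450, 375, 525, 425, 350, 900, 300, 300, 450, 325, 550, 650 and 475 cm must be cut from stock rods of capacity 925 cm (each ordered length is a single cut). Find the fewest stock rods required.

Total = 900 + 775 + 650 + 550 + 525 + 475 + 450 + 450 + 425 + 375 + 350 + 325 + 300 + 300 = 6850 cm.
Lower bound: ⌈6850/925⌉ = 8 stock rods.
A packing using 8 stock rods:
  stock rod 1: 900 = 900
  stock rod 2: 775 = 775
  stock rod 3: 650 = 650
  stock rod 4: 550 + 375 = 925
  stock rod 5: 525 + 350 = 875
  stock rod 6: 475 + 450 = 925
  stock rod 7: 450 + 425 = 875
  stock rod 8: 325 + 300 + 300 = 925
This matches the lower bound, so 8 is optimal.

8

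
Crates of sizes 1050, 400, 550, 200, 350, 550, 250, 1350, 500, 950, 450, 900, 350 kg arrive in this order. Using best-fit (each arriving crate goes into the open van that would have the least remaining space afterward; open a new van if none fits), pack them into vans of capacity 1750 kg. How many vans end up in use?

5

  1050 → van 1 (new)  [load 1050/1750]
  400 → van 1  [load 1450/1750]
  550 → van 2 (new)  [load 550/1750]
  200 → van 1  [load 1650/1750]
  350 → van 2  [load 900/1750]
  550 → van 2  [load 1450/1750]
  250 → van 2  [load 1700/1750]
  1350 → van 3 (new)  [load 1350/1750]
  500 → van 4 (new)  [load 500/1750]
  950 → van 4  [load 1450/1750]
  450 → van 5 (new)  [load 450/1750]
  900 → van 5  [load 1350/1750]
  350 → van 3  [load 1700/1750]
5 vans opened.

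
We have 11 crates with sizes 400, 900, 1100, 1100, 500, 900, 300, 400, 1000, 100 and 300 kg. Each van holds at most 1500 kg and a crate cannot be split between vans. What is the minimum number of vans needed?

5

Total = 1100 + 1100 + 1000 + 900 + 900 + 500 + 400 + 400 + 300 + 300 + 100 = 7000 kg.
Lower bound: ⌈7000/1500⌉ = 5 vans.
A packing using 5 vans:
  van 1: 1100 + 400 = 1500
  van 2: 1100 + 400 = 1500
  van 3: 1000 + 500 = 1500
  van 4: 900 + 300 + 300 = 1500
  van 5: 900 + 100 = 1000
This matches the lower bound, so 5 is optimal.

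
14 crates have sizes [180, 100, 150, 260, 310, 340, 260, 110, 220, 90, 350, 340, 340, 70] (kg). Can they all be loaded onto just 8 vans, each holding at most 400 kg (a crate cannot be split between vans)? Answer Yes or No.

Total = 3120 kg; ⌈3120/400⌉ = 8.
The bound of 8 does not rule out 8, but exhaustive search shows no assignment into 8 vans of capacity 400 kg exists — the minimum is 9.

No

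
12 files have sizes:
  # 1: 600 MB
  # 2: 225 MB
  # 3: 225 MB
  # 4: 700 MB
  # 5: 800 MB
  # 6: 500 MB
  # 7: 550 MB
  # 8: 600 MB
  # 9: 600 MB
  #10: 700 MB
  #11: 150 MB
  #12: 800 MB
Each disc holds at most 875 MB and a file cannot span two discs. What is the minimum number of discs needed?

9

Total = 800 + 800 + 700 + 700 + 600 + 600 + 600 + 550 + 500 + 225 + 225 + 150 = 6450 MB.
Lower bound: ⌈6450/875⌉ = 8 discs.
Also, 9 files each exceed 875/2 MB, and no two of those can share a disc, so at least 9 discs are needed.
A packing using 9 discs:
  disc 1: 800 = 800
  disc 2: 800 = 800
  disc 3: 700 + 150 = 850
  disc 4: 700 = 700
  disc 5: 600 + 225 = 825
  disc 6: 600 + 225 = 825
  disc 7: 600 = 600
  disc 8: 550 = 550
  disc 9: 500 = 500
This matches the lower bound, so 9 is optimal.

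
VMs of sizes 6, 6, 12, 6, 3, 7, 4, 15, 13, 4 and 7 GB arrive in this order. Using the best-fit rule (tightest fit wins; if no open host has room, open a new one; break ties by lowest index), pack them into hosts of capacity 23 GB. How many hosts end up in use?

4

  6 → host 1 (new)  [load 6/23]
  6 → host 1  [load 12/23]
  12 → host 2 (new)  [load 12/23]
  6 → host 1  [load 18/23]
  3 → host 1  [load 21/23]
  7 → host 2  [load 19/23]
  4 → host 2  [load 23/23]
  15 → host 3 (new)  [load 15/23]
  13 → host 4 (new)  [load 13/23]
  4 → host 3  [load 19/23]
  7 → host 4  [load 20/23]
4 hosts opened.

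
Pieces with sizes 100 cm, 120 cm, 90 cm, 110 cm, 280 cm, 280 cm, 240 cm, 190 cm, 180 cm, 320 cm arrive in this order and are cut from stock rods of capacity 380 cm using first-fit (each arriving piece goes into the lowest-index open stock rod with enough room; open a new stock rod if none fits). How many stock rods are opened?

6

  100 → stock rod 1 (new)  [load 100/380]
  120 → stock rod 1  [load 220/380]
  90 → stock rod 1  [load 310/380]
  110 → stock rod 2 (new)  [load 110/380]
  280 → stock rod 3 (new)  [load 280/380]
  280 → stock rod 4 (new)  [load 280/380]
  240 → stock rod 2  [load 350/380]
  190 → stock rod 5 (new)  [load 190/380]
  180 → stock rod 5  [load 370/380]
  320 → stock rod 6 (new)  [load 320/380]
6 stock rods opened.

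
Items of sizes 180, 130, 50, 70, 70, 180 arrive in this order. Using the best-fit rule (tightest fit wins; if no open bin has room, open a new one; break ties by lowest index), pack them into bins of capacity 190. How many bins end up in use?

  180 → bin 1 (new)  [load 180/190]
  130 → bin 2 (new)  [load 130/190]
  50 → bin 2  [load 180/190]
  70 → bin 3 (new)  [load 70/190]
  70 → bin 3  [load 140/190]
  180 → bin 4 (new)  [load 180/190]
4 bins opened.

4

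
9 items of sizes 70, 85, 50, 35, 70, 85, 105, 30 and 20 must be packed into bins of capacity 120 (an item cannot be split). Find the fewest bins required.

5

Total = 105 + 85 + 85 + 70 + 70 + 50 + 35 + 30 + 20 = 550.
Lower bound: ⌈550/120⌉ = 5 bins.
A packing using 5 bins:
  bin 1: 105 = 105
  bin 2: 85 + 35 = 120
  bin 3: 85 + 30 = 115
  bin 4: 70 + 50 = 120
  bin 5: 70 + 20 = 90
This matches the lower bound, so 5 is optimal.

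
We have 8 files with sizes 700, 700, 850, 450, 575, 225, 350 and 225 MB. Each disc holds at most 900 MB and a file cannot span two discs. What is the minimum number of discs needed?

Total = 850 + 700 + 700 + 575 + 450 + 350 + 225 + 225 = 4075 MB.
Lower bound: ⌈4075/900⌉ = 5 discs.
A packing using 6 discs:
  disc 1: 850 = 850
  disc 2: 700 = 700
  disc 3: 700 = 700
  disc 4: 575 + 225 = 800
  disc 5: 450 + 350 = 800
  disc 6: 225 = 225
No arrangement into 5 discs stays within capacity, so 6 is optimal.

6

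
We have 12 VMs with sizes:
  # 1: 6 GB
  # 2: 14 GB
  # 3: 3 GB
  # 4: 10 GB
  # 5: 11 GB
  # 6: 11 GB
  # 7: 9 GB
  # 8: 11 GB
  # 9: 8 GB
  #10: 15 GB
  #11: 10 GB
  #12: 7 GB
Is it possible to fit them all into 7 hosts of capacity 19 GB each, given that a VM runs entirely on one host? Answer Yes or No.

Yes

A valid assignment using 7 hosts:
  host 1: 15 + 3 = 18
  host 2: 14 = 14
  host 3: 11 + 8 = 19
  host 4: 11 + 7 = 18
  host 5: 11 + 6 = 17
  host 6: 10 + 9 = 19
  host 7: 10 = 10
Every load is within 19 GB, so 7 hosts suffice.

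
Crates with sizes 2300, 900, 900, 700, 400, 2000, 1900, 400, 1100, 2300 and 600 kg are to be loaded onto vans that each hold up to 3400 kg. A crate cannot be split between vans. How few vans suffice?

4

Total = 2300 + 2300 + 2000 + 1900 + 1100 + 900 + 900 + 700 + 600 + 400 + 400 = 13500 kg.
Lower bound: ⌈13500/3400⌉ = 4 vans.
A packing using 4 vans:
  van 1: 2300 + 1100 = 3400
  van 2: 2300 + 700 + 400 = 3400
  van 3: 2000 + 900 + 400 = 3300
  van 4: 1900 + 900 + 600 = 3400
This matches the lower bound, so 4 is optimal.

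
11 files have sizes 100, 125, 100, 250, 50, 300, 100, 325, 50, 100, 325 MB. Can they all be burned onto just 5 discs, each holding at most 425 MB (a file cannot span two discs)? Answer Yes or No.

Yes

A valid assignment using 5 discs:
  disc 1: 325 + 100 = 425
  disc 2: 325 + 100 = 425
  disc 3: 300 + 125 = 425
  disc 4: 250 + 100 + 50 = 400
  disc 5: 100 + 50 = 150
Every load is within 425 MB, so 5 discs suffice.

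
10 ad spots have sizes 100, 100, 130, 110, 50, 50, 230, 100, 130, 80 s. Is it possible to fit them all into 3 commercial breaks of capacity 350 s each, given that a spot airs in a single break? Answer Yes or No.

No

Total = 1080 s; ⌈1080/350⌉ = 4.
At least 4 commercial breaks are required, but only 3 are allowed.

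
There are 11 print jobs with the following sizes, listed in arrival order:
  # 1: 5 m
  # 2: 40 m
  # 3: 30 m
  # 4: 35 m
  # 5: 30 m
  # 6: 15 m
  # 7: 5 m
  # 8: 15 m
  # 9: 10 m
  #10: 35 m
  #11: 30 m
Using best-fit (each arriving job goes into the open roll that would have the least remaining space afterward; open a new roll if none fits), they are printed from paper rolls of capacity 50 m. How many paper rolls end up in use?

  5 → roll 1 (new)  [load 5/50]
  40 → roll 1  [load 45/50]
  30 → roll 2 (new)  [load 30/50]
  35 → roll 3 (new)  [load 35/50]
  30 → roll 4 (new)  [load 30/50]
  15 → roll 3  [load 50/50]
  5 → roll 1  [load 50/50]
  15 → roll 2  [load 45/50]
  10 → roll 4  [load 40/50]
  35 → roll 5 (new)  [load 35/50]
  30 → roll 6 (new)  [load 30/50]
6 paper rolls opened.

6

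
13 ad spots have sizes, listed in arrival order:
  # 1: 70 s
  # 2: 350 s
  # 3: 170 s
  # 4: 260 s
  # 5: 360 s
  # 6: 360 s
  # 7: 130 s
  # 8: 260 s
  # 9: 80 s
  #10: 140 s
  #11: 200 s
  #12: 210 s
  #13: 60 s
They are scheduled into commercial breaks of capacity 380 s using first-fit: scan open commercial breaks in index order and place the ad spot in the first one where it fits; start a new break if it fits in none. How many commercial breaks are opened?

8

  70 → break 1 (new)  [load 70/380]
  350 → break 2 (new)  [load 350/380]
  170 → break 1  [load 240/380]
  260 → break 3 (new)  [load 260/380]
  360 → break 4 (new)  [load 360/380]
  360 → break 5 (new)  [load 360/380]
  130 → break 1  [load 370/380]
  260 → break 6 (new)  [load 260/380]
  80 → break 3  [load 340/380]
  140 → break 7 (new)  [load 140/380]
  200 → break 7  [load 340/380]
  210 → break 8 (new)  [load 210/380]
  60 → break 6  [load 320/380]
8 commercial breaks opened.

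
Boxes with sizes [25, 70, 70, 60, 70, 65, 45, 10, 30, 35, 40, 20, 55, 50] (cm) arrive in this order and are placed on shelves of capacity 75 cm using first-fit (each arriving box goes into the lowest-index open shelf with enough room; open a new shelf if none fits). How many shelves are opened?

10

  25 → shelf 1 (new)  [load 25/75]
  70 → shelf 2 (new)  [load 70/75]
  70 → shelf 3 (new)  [load 70/75]
  60 → shelf 4 (new)  [load 60/75]
  70 → shelf 5 (new)  [load 70/75]
  65 → shelf 6 (new)  [load 65/75]
  45 → shelf 1  [load 70/75]
  10 → shelf 4  [load 70/75]
  30 → shelf 7 (new)  [load 30/75]
  35 → shelf 7  [load 65/75]
  40 → shelf 8 (new)  [load 40/75]
  20 → shelf 8  [load 60/75]
  55 → shelf 9 (new)  [load 55/75]
  50 → shelf 10 (new)  [load 50/75]
10 shelves opened.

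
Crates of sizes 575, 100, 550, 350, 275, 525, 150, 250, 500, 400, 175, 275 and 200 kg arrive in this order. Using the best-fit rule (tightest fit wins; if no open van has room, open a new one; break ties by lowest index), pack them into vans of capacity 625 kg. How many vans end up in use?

8

  575 → van 1 (new)  [load 575/625]
  100 → van 2 (new)  [load 100/625]
  550 → van 3 (new)  [load 550/625]
  350 → van 2  [load 450/625]
  275 → van 4 (new)  [load 275/625]
  525 → van 5 (new)  [load 525/625]
  150 → van 2  [load 600/625]
  250 → van 4  [load 525/625]
  500 → van 6 (new)  [load 500/625]
  400 → van 7 (new)  [load 400/625]
  175 → van 7  [load 575/625]
  275 → van 8 (new)  [load 275/625]
  200 → van 8  [load 475/625]
8 vans opened.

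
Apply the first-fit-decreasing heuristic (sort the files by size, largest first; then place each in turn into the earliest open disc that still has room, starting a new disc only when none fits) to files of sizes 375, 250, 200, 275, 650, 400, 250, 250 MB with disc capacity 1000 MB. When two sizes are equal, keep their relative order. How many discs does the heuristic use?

3

Sorted descending: 650, 400, 375, 275, 250, 250, 250, 200.
  650 → disc 1 (new)  [load 650/1000]
  400 → disc 2 (new)  [load 400/1000]
  375 → disc 2  [load 775/1000]
  275 → disc 1  [load 925/1000]
  250 → disc 3 (new)  [load 250/1000]
  250 → disc 3  [load 500/1000]
  250 → disc 3  [load 750/1000]
  200 → disc 2  [load 975/1000]
3 discs opened.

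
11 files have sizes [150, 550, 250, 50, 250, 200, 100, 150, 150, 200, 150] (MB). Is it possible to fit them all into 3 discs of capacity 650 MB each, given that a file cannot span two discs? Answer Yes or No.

No

Total = 2200 MB; ⌈2200/650⌉ = 4.
At least 4 discs are required, but only 3 are allowed.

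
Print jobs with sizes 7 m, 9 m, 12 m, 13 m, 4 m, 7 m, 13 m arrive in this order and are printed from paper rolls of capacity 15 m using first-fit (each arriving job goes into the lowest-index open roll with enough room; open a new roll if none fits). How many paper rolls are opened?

  7 → roll 1 (new)  [load 7/15]
  9 → roll 2 (new)  [load 9/15]
  12 → roll 3 (new)  [load 12/15]
  13 → roll 4 (new)  [load 13/15]
  4 → roll 1  [load 11/15]
  7 → roll 5 (new)  [load 7/15]
  13 → roll 6 (new)  [load 13/15]
6 paper rolls opened.

6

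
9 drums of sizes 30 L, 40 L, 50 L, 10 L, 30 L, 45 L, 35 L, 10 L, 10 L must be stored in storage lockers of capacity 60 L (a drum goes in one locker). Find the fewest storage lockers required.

Total = 50 + 45 + 40 + 35 + 30 + 30 + 10 + 10 + 10 = 260 L.
Lower bound: ⌈260/60⌉ = 5 storage lockers.
A packing using 5 storage lockers:
  locker 1: 50 + 10 = 60
  locker 2: 45 + 10 = 55
  locker 3: 40 + 10 = 50
  locker 4: 35 = 35
  locker 5: 30 + 30 = 60
This matches the lower bound, so 5 is optimal.

5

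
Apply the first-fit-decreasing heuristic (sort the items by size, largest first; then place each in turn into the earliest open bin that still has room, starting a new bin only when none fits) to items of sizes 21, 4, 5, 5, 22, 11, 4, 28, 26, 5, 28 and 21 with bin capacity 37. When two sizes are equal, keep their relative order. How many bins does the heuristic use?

6

Sorted descending: 28, 28, 26, 22, 21, 21, 11, 5, 5, 5, 4, 4.
  28 → bin 1 (new)  [load 28/37]
  28 → bin 2 (new)  [load 28/37]
  26 → bin 3 (new)  [load 26/37]
  22 → bin 4 (new)  [load 22/37]
  21 → bin 5 (new)  [load 21/37]
  21 → bin 6 (new)  [load 21/37]
  11 → bin 3  [load 37/37]
  5 → bin 1  [load 33/37]
  5 → bin 2  [load 33/37]
  5 → bin 4  [load 27/37]
  4 → bin 1  [load 37/37]
  4 → bin 2  [load 37/37]
6 bins opened.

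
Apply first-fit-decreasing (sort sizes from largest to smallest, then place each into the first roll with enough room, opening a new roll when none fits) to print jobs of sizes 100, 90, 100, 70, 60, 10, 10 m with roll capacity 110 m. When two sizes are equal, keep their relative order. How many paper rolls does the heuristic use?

5

Sorted descending: 100, 100, 90, 70, 60, 10, 10.
  100 → roll 1 (new)  [load 100/110]
  100 → roll 2 (new)  [load 100/110]
  90 → roll 3 (new)  [load 90/110]
  70 → roll 4 (new)  [load 70/110]
  60 → roll 5 (new)  [load 60/110]
  10 → roll 1  [load 110/110]
  10 → roll 2  [load 110/110]
5 paper rolls opened.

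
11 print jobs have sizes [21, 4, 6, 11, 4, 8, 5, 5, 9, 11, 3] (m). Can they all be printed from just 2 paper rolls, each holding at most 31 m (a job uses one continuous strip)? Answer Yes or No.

No

Total = 87 m; ⌈87/31⌉ = 3.
At least 3 paper rolls are required, but only 2 are allowed.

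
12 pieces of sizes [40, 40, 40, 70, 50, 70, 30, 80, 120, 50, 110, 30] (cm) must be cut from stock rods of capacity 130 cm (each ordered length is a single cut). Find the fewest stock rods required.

6

Total = 120 + 110 + 80 + 70 + 70 + 50 + 50 + 40 + 40 + 40 + 30 + 30 = 730 cm.
Lower bound: ⌈730/130⌉ = 6 stock rods.
A packing using 6 stock rods:
  stock rod 1: 120 = 120
  stock rod 2: 110 = 110
  stock rod 3: 80 + 50 = 130
  stock rod 4: 70 + 50 = 120
  stock rod 5: 70 + 30 + 30 = 130
  stock rod 6: 40 + 40 + 40 = 120
This matches the lower bound, so 6 is optimal.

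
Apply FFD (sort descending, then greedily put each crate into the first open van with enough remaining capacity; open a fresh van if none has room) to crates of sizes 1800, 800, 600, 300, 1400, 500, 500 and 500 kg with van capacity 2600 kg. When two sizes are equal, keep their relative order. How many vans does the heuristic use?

3

Sorted descending: 1800, 1400, 800, 600, 500, 500, 500, 300.
  1800 → van 1 (new)  [load 1800/2600]
  1400 → van 2 (new)  [load 1400/2600]
  800 → van 1  [load 2600/2600]
  600 → van 2  [load 2000/2600]
  500 → van 2  [load 2500/2600]
  500 → van 3 (new)  [load 500/2600]
  500 → van 3  [load 1000/2600]
  300 → van 3  [load 1300/2600]
3 vans opened.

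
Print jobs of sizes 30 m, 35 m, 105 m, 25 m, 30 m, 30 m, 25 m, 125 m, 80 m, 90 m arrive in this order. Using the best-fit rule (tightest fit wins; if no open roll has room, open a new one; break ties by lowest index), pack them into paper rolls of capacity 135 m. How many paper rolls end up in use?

  30 → roll 1 (new)  [load 30/135]
  35 → roll 1  [load 65/135]
  105 → roll 2 (new)  [load 105/135]
  25 → roll 2  [load 130/135]
  30 → roll 1  [load 95/135]
  30 → roll 1  [load 125/135]
  25 → roll 3 (new)  [load 25/135]
  125 → roll 4 (new)  [load 125/135]
  80 → roll 3  [load 105/135]
  90 → roll 5 (new)  [load 90/135]
5 paper rolls opened.

5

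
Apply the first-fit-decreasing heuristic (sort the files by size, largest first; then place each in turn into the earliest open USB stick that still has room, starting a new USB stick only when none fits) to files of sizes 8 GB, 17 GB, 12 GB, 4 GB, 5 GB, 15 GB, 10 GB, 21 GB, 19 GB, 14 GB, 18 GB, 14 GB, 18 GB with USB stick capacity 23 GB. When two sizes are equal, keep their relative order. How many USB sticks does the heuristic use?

9

Sorted descending: 21, 19, 18, 18, 17, 15, 14, 14, 12, 10, 8, 5, 4.
  21 → USB stick 1 (new)  [load 21/23]
  19 → USB stick 2 (new)  [load 19/23]
  18 → USB stick 3 (new)  [load 18/23]
  18 → USB stick 4 (new)  [load 18/23]
  17 → USB stick 5 (new)  [load 17/23]
  15 → USB stick 6 (new)  [load 15/23]
  14 → USB stick 7 (new)  [load 14/23]
  14 → USB stick 8 (new)  [load 14/23]
  12 → USB stick 9 (new)  [load 12/23]
  10 → USB stick 9  [load 22/23]
  8 → USB stick 6  [load 23/23]
  5 → USB stick 3  [load 23/23]
  4 → USB stick 2  [load 23/23]
9 USB sticks opened.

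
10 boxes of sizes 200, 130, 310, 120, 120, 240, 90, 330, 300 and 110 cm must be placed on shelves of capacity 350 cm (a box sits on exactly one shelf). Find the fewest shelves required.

Total = 330 + 310 + 300 + 240 + 200 + 130 + 120 + 120 + 110 + 90 = 1950 cm.
Lower bound: ⌈1950/350⌉ = 6 shelves.
A packing using 6 shelves:
  shelf 1: 330 = 330
  shelf 2: 310 = 310
  shelf 3: 300 = 300
  shelf 4: 240 + 110 = 350
  shelf 5: 200 + 130 = 330
  shelf 6: 120 + 120 + 90 = 330
This matches the lower bound, so 6 is optimal.

6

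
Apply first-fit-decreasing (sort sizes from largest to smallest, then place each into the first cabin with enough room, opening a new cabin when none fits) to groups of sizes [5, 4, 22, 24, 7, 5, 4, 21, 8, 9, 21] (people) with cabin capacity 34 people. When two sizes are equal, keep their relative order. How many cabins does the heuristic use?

Sorted descending: 24, 22, 21, 21, 9, 8, 7, 5, 5, 4, 4.
  24 → cabin 1 (new)  [load 24/34]
  22 → cabin 2 (new)  [load 22/34]
  21 → cabin 3 (new)  [load 21/34]
  21 → cabin 4 (new)  [load 21/34]
  9 → cabin 1  [load 33/34]
  8 → cabin 2  [load 30/34]
  7 → cabin 3  [load 28/34]
  5 → cabin 3  [load 33/34]
  5 → cabin 4  [load 26/34]
  4 → cabin 2  [load 34/34]
  4 → cabin 4  [load 30/34]
4 cabins opened.

4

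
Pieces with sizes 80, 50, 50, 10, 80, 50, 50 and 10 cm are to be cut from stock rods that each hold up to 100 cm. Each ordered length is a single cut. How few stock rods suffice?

Total = 80 + 80 + 50 + 50 + 50 + 50 + 10 + 10 = 380 cm.
Lower bound: ⌈380/100⌉ = 4 stock rods.
A packing using 4 stock rods:
  stock rod 1: 80 + 10 + 10 = 100
  stock rod 2: 80 = 80
  stock rod 3: 50 + 50 = 100
  stock rod 4: 50 + 50 = 100
This matches the lower bound, so 4 is optimal.

4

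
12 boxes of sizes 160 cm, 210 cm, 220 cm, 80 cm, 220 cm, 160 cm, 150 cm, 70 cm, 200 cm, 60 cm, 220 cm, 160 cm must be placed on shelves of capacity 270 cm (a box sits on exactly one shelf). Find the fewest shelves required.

Total = 220 + 220 + 220 + 210 + 200 + 160 + 160 + 160 + 150 + 80 + 70 + 60 = 1910 cm.
Lower bound: ⌈1910/270⌉ = 8 shelves.
Also, 9 boxes each exceed 135 cm, and no two of those can share a shelf, so at least 9 shelves are needed.
A packing using 9 shelves:
  shelf 1: 220 = 220
  shelf 2: 220 = 220
  shelf 3: 220 = 220
  shelf 4: 210 + 60 = 270
  shelf 5: 200 + 70 = 270
  shelf 6: 160 + 80 = 240
  shelf 7: 160 = 160
  shelf 8: 160 = 160
  shelf 9: 150 = 150
This matches the lower bound, so 9 is optimal.

9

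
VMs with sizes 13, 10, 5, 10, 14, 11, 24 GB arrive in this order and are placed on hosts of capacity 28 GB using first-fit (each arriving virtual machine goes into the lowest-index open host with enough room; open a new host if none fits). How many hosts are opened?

4

  13 → host 1 (new)  [load 13/28]
  10 → host 1  [load 23/28]
  5 → host 1  [load 28/28]
  10 → host 2 (new)  [load 10/28]
  14 → host 2  [load 24/28]
  11 → host 3 (new)  [load 11/28]
  24 → host 4 (new)  [load 24/28]
4 hosts opened.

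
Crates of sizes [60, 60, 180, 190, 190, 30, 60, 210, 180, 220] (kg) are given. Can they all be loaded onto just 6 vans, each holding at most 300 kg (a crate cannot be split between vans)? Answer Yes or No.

A valid assignment using 6 vans:
  van 1: 220 + 60 = 280
  van 2: 210 + 60 + 30 = 300
  van 3: 190 + 60 = 250
  van 4: 190 = 190
  van 5: 180 = 180
  van 6: 180 = 180
Every load is within 300 kg, so 6 vans suffice.

Yes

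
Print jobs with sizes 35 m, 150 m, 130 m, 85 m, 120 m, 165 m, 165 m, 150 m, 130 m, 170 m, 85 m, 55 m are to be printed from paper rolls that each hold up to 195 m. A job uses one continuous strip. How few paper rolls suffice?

Total = 170 + 165 + 165 + 150 + 150 + 130 + 130 + 120 + 85 + 85 + 55 + 35 = 1440 m.
Lower bound: ⌈1440/195⌉ = 8 paper rolls.
A packing using 9 paper rolls:
  roll 1: 170 = 170
  roll 2: 165 = 165
  roll 3: 165 = 165
  roll 4: 150 + 35 = 185
  roll 5: 150 = 150
  roll 6: 130 + 55 = 185
  roll 7: 130 = 130
  roll 8: 120 = 120
  roll 9: 85 + 85 = 170
No arrangement into 8 paper rolls stays within capacity, so 9 is optimal.

9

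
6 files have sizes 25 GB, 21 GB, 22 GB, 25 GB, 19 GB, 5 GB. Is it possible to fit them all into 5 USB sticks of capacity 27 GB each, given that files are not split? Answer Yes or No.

A valid assignment using 5 USB sticks:
  USB stick 1: 25 = 25
  USB stick 2: 25 = 25
  USB stick 3: 22 + 5 = 27
  USB stick 4: 21 = 21
  USB stick 5: 19 = 19
Every load is within 27 GB, so 5 USB sticks suffice.

Yes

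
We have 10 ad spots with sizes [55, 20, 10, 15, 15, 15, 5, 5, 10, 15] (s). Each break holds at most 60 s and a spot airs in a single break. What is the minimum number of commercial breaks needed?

3

Total = 55 + 20 + 15 + 15 + 15 + 15 + 10 + 10 + 5 + 5 = 165 s.
Lower bound: ⌈165/60⌉ = 3 commercial breaks.
A packing using 3 commercial breaks:
  break 1: 55 + 5 = 60
  break 2: 20 + 15 + 15 + 10 = 60
  break 3: 15 + 15 + 10 + 5 = 45
This matches the lower bound, so 3 is optimal.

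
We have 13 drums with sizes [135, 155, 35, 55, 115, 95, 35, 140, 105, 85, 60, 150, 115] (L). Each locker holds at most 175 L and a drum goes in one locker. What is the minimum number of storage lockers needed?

Total = 155 + 150 + 140 + 135 + 115 + 115 + 105 + 95 + 85 + 60 + 55 + 35 + 35 = 1280 L.
Lower bound: ⌈1280/175⌉ = 8 storage lockers.
A packing using 9 storage lockers:
  locker 1: 155 = 155
  locker 2: 150 = 150
  locker 3: 140 + 35 = 175
  locker 4: 135 + 35 = 170
  locker 5: 115 + 60 = 175
  locker 6: 115 + 55 = 170
  locker 7: 105 = 105
  locker 8: 95 = 95
  locker 9: 85 = 85
No arrangement into 8 storage lockers stays within capacity, so 9 is optimal.

9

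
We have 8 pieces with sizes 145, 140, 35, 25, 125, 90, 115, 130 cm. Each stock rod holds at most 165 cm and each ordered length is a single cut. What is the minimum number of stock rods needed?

Total = 145 + 140 + 130 + 125 + 115 + 90 + 35 + 25 = 805 cm.
Lower bound: ⌈805/165⌉ = 5 stock rods.
Also, 6 pieces each exceed 165/2 cm, and no two of those can share a stock rod, so at least 6 stock rods are needed.
A packing using 6 stock rods:
  stock rod 1: 145 = 145
  stock rod 2: 140 + 25 = 165
  stock rod 3: 130 + 35 = 165
  stock rod 4: 125 = 125
  stock rod 5: 115 = 115
  stock rod 6: 90 = 90
This matches the lower bound, so 6 is optimal.

6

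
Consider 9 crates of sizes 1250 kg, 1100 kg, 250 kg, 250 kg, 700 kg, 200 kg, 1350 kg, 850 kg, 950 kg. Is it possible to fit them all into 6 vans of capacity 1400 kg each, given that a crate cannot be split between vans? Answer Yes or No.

Yes

A valid assignment using 6 vans:
  van 1: 1350 = 1350
  van 2: 1250 = 1250
  van 3: 1100 + 250 = 1350
  van 4: 950 + 250 + 200 = 1400
  van 5: 850 = 850
  van 6: 700 = 700
Every load is within 1400 kg, so 6 vans suffice.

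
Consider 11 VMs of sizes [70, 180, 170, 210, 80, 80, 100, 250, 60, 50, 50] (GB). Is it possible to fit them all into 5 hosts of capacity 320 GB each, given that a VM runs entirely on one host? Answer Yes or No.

A valid assignment using 5 hosts:
  host 1: 250 + 70 = 320
  host 2: 210 + 100 = 310
  host 3: 180 + 80 + 60 = 320
  host 4: 170 + 80 + 50 = 300
  host 5: 50 = 50
Every load is within 320 GB, so 5 hosts suffice.

Yes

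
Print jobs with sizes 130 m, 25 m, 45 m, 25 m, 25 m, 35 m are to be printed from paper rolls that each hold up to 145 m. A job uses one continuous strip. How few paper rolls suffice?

3

Total = 130 + 45 + 35 + 25 + 25 + 25 = 285 m.
Lower bound: ⌈285/145⌉ = 2 paper rolls.
A packing using 3 paper rolls:
  roll 1: 130 = 130
  roll 2: 45 + 35 + 25 + 25 = 130
  roll 3: 25 = 25
No arrangement into 2 paper rolls stays within capacity, so 3 is optimal.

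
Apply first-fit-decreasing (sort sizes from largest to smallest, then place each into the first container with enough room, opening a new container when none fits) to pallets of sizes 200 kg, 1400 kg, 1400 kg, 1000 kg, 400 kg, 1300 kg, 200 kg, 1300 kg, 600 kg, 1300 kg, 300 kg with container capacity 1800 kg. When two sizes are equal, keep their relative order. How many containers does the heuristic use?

6

Sorted descending: 1400, 1400, 1300, 1300, 1300, 1000, 600, 400, 300, 200, 200.
  1400 → container 1 (new)  [load 1400/1800]
  1400 → container 2 (new)  [load 1400/1800]
  1300 → container 3 (new)  [load 1300/1800]
  1300 → container 4 (new)  [load 1300/1800]
  1300 → container 5 (new)  [load 1300/1800]
  1000 → container 6 (new)  [load 1000/1800]
  600 → container 6  [load 1600/1800]
  400 → container 1  [load 1800/1800]
  300 → container 2  [load 1700/1800]
  200 → container 3  [load 1500/1800]
  200 → container 3  [load 1700/1800]
6 containers opened.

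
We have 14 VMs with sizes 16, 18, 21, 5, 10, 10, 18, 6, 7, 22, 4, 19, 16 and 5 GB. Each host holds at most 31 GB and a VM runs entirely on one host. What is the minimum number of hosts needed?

7

Total = 22 + 21 + 19 + 18 + 18 + 16 + 16 + 10 + 10 + 7 + 6 + 5 + 5 + 4 = 177 GB.
Lower bound: ⌈177/31⌉ = 6 hosts.
Also, 7 VMs each exceed 31/2 GB, and no two of those can share a host, so at least 7 hosts are needed.
A packing using 7 hosts:
  host 1: 22 + 7 = 29
  host 2: 21 + 10 = 31
  host 3: 19 + 10 = 29
  host 4: 18 + 6 + 5 = 29
  host 5: 18 + 5 + 4 = 27
  host 6: 16 = 16
  host 7: 16 = 16
This matches the lower bound, so 7 is optimal.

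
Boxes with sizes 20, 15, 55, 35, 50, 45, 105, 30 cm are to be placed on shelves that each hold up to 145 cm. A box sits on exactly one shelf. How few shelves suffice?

Total = 105 + 55 + 50 + 45 + 35 + 30 + 20 + 15 = 355 cm.
Lower bound: ⌈355/145⌉ = 3 shelves.
A packing using 3 shelves:
  shelf 1: 105 + 35 = 140
  shelf 2: 55 + 50 + 30 = 135
  shelf 3: 45 + 20 + 15 = 80
This matches the lower bound, so 3 is optimal.

3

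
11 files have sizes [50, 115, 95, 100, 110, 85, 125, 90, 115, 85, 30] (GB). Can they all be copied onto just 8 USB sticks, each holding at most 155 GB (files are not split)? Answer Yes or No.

Total = 1000 GB; ⌈1000/155⌉ = 7.
9 files each exceed half the capacity and cannot share a USB stick, forcing at least 9 USB sticks.
At least 9 USB sticks are required, but only 8 are allowed.

No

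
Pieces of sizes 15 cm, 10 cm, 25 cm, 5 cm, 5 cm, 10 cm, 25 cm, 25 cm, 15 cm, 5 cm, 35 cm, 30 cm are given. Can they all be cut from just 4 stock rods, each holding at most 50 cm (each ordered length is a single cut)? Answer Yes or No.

Total = 205 cm; ⌈205/50⌉ = 5.
At least 5 stock rods are required, but only 4 are allowed.

No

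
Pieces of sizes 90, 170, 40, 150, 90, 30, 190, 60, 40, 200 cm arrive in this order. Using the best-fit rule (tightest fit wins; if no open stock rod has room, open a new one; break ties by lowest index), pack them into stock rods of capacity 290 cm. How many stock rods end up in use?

4

  90 → stock rod 1 (new)  [load 90/290]
  170 → stock rod 1  [load 260/290]
  40 → stock rod 2 (new)  [load 40/290]
  150 → stock rod 2  [load 190/290]
  90 → stock rod 2  [load 280/290]
  30 → stock rod 1  [load 290/290]
  190 → stock rod 3 (new)  [load 190/290]
  60 → stock rod 3  [load 250/290]
  40 → stock rod 3  [load 290/290]
  200 → stock rod 4 (new)  [load 200/290]
4 stock rods opened.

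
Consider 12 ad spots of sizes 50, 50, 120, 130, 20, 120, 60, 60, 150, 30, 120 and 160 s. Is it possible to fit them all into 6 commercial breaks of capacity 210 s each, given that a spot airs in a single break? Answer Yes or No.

Yes

A valid assignment using 6 commercial breaks:
  break 1: 160 + 50 = 210
  break 2: 150 + 60 = 210
  break 3: 130 + 60 + 20 = 210
  break 4: 120 + 50 + 30 = 200
  break 5: 120 = 120
  break 6: 120 = 120
Every load is within 210 s, so 6 commercial breaks suffice.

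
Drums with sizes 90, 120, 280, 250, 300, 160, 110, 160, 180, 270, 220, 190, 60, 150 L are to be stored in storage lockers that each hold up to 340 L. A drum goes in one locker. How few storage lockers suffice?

Total = 300 + 280 + 270 + 250 + 220 + 190 + 180 + 160 + 160 + 150 + 120 + 110 + 90 + 60 = 2540 L.
Lower bound: ⌈2540/340⌉ = 8 storage lockers.
A packing using 8 storage lockers:
  locker 1: 300 = 300
  locker 2: 280 + 60 = 340
  locker 3: 270 = 270
  locker 4: 250 + 90 = 340
  locker 5: 220 + 120 = 340
  locker 6: 190 + 150 = 340
  locker 7: 180 + 160 = 340
  locker 8: 160 + 110 = 270
This matches the lower bound, so 8 is optimal.

8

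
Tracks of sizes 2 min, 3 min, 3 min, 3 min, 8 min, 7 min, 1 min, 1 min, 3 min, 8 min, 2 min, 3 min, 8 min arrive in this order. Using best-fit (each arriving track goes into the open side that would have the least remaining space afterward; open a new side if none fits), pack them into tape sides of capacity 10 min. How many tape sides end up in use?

  2 → side 1 (new)  [load 2/10]
  3 → side 1  [load 5/10]
  3 → side 1  [load 8/10]
  3 → side 2 (new)  [load 3/10]
  8 → side 3 (new)  [load 8/10]
  7 → side 2  [load 10/10]
  1 → side 1  [load 9/10]
  1 → side 1  [load 10/10]
  3 → side 4 (new)  [load 3/10]
  8 → side 5 (new)  [load 8/10]
  2 → side 3  [load 10/10]
  3 → side 4  [load 6/10]
  8 → side 6 (new)  [load 8/10]
6 tape sides opened.

6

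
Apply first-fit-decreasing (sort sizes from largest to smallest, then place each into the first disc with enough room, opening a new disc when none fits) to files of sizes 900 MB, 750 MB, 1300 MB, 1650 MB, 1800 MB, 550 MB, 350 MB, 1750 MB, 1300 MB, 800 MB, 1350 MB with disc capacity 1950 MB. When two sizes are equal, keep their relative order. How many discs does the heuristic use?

8

Sorted descending: 1800, 1750, 1650, 1350, 1300, 1300, 900, 800, 750, 550, 350.
  1800 → disc 1 (new)  [load 1800/1950]
  1750 → disc 2 (new)  [load 1750/1950]
  1650 → disc 3 (new)  [load 1650/1950]
  1350 → disc 4 (new)  [load 1350/1950]
  1300 → disc 5 (new)  [load 1300/1950]
  1300 → disc 6 (new)  [load 1300/1950]
  900 → disc 7 (new)  [load 900/1950]
  800 → disc 7  [load 1700/1950]
  750 → disc 8 (new)  [load 750/1950]
  550 → disc 4  [load 1900/1950]
  350 → disc 5  [load 1650/1950]
8 discs opened.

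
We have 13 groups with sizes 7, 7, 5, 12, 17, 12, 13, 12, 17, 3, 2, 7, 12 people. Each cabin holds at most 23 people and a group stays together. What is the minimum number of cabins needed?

7

Total = 17 + 17 + 13 + 12 + 12 + 12 + 12 + 7 + 7 + 7 + 5 + 3 + 2 = 126 people.
Lower bound: ⌈126/23⌉ = 6 cabins.
Also, 7 groups each exceed 23/2 people, and no two of those can share a cabin, so at least 7 cabins are needed.
A packing using 7 cabins:
  cabin 1: 17 + 5 = 22
  cabin 2: 17 + 3 + 2 = 22
  cabin 3: 13 + 7 = 20
  cabin 4: 12 + 7 = 19
  cabin 5: 12 + 7 = 19
  cabin 6: 12 = 12
  cabin 7: 12 = 12
This matches the lower bound, so 7 is optimal.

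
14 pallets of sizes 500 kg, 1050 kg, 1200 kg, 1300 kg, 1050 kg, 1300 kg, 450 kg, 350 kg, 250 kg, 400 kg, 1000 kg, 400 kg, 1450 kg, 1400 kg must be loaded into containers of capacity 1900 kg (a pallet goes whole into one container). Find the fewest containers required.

8

Total = 1450 + 1400 + 1300 + 1300 + 1200 + 1050 + 1050 + 1000 + 500 + 450 + 400 + 400 + 350 + 250 = 12100 kg.
Lower bound: ⌈12100/1900⌉ = 7 containers.
Also, 8 pallets each exceed 950 kg, and no two of those can share a container, so at least 8 containers are needed.
A packing using 8 containers:
  container 1: 1450 + 450 = 1900
  container 2: 1400 + 500 = 1900
  container 3: 1300 + 400 = 1700
  container 4: 1300 + 400 = 1700
  container 5: 1200 + 350 + 250 = 1800
  container 6: 1050 = 1050
  container 7: 1050 = 1050
  container 8: 1000 = 1000
This matches the lower bound, so 8 is optimal.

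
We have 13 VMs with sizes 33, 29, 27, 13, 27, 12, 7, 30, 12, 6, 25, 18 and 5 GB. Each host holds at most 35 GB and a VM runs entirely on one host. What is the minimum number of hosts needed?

8

Total = 33 + 30 + 29 + 27 + 27 + 25 + 18 + 13 + 12 + 12 + 7 + 6 + 5 = 244 GB.
Lower bound: ⌈244/35⌉ = 7 hosts.
A packing using 8 hosts:
  host 1: 33 = 33
  host 2: 30 + 5 = 35
  host 3: 29 + 6 = 35
  host 4: 27 + 7 = 34
  host 5: 27 = 27
  host 6: 25 = 25
  host 7: 18 + 13 = 31
  host 8: 12 + 12 = 24
No arrangement into 7 hosts stays within capacity, so 8 is optimal.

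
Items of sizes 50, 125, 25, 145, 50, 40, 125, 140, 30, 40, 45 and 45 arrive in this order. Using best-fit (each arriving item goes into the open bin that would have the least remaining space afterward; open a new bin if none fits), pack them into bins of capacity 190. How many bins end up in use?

  50 → bin 1 (new)  [load 50/190]
  125 → bin 1  [load 175/190]
  25 → bin 2 (new)  [load 25/190]
  145 → bin 2  [load 170/190]
  50 → bin 3 (new)  [load 50/190]
  40 → bin 3  [load 90/190]
  125 → bin 4 (new)  [load 125/190]
  140 → bin 5 (new)  [load 140/190]
  30 → bin 5  [load 170/190]
  40 → bin 4  [load 165/190]
  45 → bin 3  [load 135/190]
  45 → bin 3  [load 180/190]
5 bins opened.

5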